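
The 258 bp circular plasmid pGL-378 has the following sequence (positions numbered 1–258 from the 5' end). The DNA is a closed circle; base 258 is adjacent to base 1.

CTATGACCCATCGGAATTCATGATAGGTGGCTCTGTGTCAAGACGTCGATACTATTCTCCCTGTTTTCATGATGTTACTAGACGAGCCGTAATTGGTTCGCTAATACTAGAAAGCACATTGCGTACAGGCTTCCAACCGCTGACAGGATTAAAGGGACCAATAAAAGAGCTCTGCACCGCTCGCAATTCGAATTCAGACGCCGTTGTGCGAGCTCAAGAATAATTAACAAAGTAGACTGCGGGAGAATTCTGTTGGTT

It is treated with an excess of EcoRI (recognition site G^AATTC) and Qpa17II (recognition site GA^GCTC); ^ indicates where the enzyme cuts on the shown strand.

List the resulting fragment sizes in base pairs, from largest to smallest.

EcoRI sites (GAATTC) start at positions 14, 190, 245.
EcoRI cuts after the first base of each site, so after positions 14, 190, 245.
Qpa17II sites (GAGCTC) start at positions 167, 210.
Qpa17II cuts after base 2 of each site, so after positions 168, 211.
Combined cut positions: 14, 168, 190, 211, 245.
Circular molecule, 5 cuts → 5 fragments:
  15–168 → 154 bp
  169–190 → 22 bp
  191–211 → 21 bp
  212–245 → 34 bp
  246–258 then 1–14 → 13 + 14 = 27 bp
Sorted largest to smallest: 154, 34, 27, 22, 21 bp.

154, 34, 27, 22, 21 bp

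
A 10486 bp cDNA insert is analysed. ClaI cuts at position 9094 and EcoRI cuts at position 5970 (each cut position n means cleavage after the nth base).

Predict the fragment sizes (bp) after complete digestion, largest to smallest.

5970, 3124, 1392 bp

Combined cut positions (sorted): 5970, 9094.
Linear molecule, 2 cuts → 3 fragments:
  5970 − 0 = 5970 bp
  9094 − 5970 = 3124 bp
  10486 − 9094 = 1392 bp
Sorted largest to smallest: 5970, 3124, 1392 bp.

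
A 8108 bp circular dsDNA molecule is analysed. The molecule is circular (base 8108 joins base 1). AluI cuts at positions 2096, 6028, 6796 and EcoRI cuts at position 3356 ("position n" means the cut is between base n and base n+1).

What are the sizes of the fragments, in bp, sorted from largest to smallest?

3408, 2672, 1260, 768 bp

Combined cut positions (sorted): 2096, 3356, 6028, 6796.
Circular molecule, 4 cuts → 4 fragments:
  3356 − 2096 = 1260 bp
  6028 − 3356 = 2672 bp
  6796 − 6028 = 768 bp
  wrap: 8108 − 6796 + 2096 = 3408 bp
Sorted largest to smallest: 3408, 2672, 1260, 768 bp.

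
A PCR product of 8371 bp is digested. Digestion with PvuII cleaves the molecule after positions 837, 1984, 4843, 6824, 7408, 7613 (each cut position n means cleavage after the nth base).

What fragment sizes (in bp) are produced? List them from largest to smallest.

2859, 1981, 1147, 837, 758, 584, 205 bp

Linear molecule, 6 cuts → 7 fragments:
  837 − 0 = 837 bp
  1984 − 837 = 1147 bp
  4843 − 1984 = 2859 bp
  6824 − 4843 = 1981 bp
  7408 − 6824 = 584 bp
  7613 − 7408 = 205 bp
  8371 − 7613 = 758 bp
Sorted largest to smallest: 2859, 1981, 1147, 837, 758, 584, 205 bp.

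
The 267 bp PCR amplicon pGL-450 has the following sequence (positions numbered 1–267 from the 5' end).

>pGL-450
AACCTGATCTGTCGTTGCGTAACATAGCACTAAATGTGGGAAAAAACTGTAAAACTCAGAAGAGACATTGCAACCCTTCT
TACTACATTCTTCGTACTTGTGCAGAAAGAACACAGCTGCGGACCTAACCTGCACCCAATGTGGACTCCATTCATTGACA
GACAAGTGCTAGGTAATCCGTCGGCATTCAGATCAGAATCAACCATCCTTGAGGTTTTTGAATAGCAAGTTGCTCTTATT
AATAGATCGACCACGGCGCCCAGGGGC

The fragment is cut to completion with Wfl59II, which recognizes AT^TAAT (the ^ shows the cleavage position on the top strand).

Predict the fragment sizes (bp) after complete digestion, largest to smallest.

The Wfl59II site (ATTAAT) starts at position 238.
Wfl59II cuts after base 2 of each site, so after position 239.
Linear molecule, 1 cut → 2 fragments:
  1–239 → 239 bp
  240–267 → 28 bp
Sorted largest to smallest: 239, 28 bp.

239, 28 bp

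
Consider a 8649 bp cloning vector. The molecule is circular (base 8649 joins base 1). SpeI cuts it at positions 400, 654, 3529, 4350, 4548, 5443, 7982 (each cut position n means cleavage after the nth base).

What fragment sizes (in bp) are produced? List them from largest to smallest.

2875, 2539, 1067, 895, 821, 254, 198 bp

Circular molecule, 7 cuts → 7 fragments:
  654 − 400 = 254 bp
  3529 − 654 = 2875 bp
  4350 − 3529 = 821 bp
  4548 − 4350 = 198 bp
  5443 − 4548 = 895 bp
  7982 − 5443 = 2539 bp
  wrap: 8649 − 7982 + 400 = 1067 bp
Sorted largest to smallest: 2875, 2539, 1067, 895, 821, 254, 198 bp.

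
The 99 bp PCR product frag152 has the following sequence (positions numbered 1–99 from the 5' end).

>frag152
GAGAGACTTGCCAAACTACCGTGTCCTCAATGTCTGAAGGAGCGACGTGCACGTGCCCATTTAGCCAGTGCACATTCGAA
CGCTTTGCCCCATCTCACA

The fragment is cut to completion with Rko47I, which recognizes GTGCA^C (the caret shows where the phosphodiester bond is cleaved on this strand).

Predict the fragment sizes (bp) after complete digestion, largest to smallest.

51, 27, 21 bp

Rko47I sites (GTGCAC) start at positions 47, 68.
Rko47I cuts after base 5 of each site (before the last base), so after positions 51, 72.
Linear molecule, 2 cuts → 3 fragments:
  1–51 → 51 bp
  52–72 → 21 bp
  73–99 → 27 bp
Sorted largest to smallest: 51, 27, 21 bp.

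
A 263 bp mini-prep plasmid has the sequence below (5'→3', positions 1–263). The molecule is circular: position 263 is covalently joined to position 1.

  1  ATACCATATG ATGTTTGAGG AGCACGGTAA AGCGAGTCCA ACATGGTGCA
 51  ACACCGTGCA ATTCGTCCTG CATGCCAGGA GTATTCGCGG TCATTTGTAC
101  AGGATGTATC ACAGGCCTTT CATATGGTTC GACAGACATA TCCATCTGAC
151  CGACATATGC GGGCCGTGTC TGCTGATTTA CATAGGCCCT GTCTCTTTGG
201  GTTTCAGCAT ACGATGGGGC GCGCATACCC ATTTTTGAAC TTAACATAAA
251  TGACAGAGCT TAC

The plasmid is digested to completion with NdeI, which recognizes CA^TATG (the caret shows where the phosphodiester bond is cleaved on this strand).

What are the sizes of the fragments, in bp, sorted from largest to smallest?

116, 114, 33 bp

NdeI sites (CATATG) start at positions 5, 121, 154.
NdeI cuts after base 2 of each site, so after positions 6, 122, 155.
Circular molecule, 3 cuts → 3 fragments:
  7–122 → 116 bp
  123–155 → 33 bp
  156–263 then 1–6 → 108 + 6 = 114 bp
Sorted largest to smallest: 116, 114, 33 bp.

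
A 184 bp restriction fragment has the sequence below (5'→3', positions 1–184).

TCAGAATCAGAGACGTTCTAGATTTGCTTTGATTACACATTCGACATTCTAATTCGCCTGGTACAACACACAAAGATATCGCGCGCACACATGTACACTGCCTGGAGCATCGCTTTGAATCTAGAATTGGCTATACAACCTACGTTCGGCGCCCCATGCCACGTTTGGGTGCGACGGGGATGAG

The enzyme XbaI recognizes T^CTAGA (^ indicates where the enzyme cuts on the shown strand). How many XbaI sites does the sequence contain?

2

TCTAGA occurs starting at positions 17, 120.
XbaI cuts at 2 sites.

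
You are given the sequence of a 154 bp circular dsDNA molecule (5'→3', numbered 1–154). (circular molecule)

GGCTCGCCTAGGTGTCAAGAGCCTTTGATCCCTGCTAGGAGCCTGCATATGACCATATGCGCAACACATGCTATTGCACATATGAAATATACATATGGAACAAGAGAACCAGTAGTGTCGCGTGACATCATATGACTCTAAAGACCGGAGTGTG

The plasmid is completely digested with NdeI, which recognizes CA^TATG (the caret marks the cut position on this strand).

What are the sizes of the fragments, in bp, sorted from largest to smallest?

NdeI sites (CATATG) start at positions 46, 54, 79, 92, 129.
NdeI cuts after base 2 of each site, so after positions 47, 55, 80, 93, 130.
Circular molecule, 5 cuts → 5 fragments:
  48–55 → 8 bp
  56–80 → 25 bp
  81–93 → 13 bp
  94–130 → 37 bp
  131–154 then 1–47 → 24 + 47 = 71 bp
Sorted largest to smallest: 71, 37, 25, 13, 8 bp.

71, 37, 25, 13, 8 bp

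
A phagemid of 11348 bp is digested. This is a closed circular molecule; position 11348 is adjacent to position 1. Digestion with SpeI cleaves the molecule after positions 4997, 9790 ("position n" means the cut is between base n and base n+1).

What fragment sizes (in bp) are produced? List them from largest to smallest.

Circular molecule, 2 cuts → 2 fragments:
  9790 − 4997 = 4793 bp
  wrap: 11348 − 9790 + 4997 = 6555 bp
Sorted largest to smallest: 6555, 4793 bp.

6555, 4793 bp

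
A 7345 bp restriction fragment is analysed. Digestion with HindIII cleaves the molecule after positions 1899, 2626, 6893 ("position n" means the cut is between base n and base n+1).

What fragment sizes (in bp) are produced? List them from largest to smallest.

Linear molecule, 3 cuts → 4 fragments:
  1899 − 0 = 1899 bp
  2626 − 1899 = 727 bp
  6893 − 2626 = 4267 bp
  7345 − 6893 = 452 bp
Sorted largest to smallest: 4267, 1899, 727, 452 bp.

4267, 1899, 727, 452 bp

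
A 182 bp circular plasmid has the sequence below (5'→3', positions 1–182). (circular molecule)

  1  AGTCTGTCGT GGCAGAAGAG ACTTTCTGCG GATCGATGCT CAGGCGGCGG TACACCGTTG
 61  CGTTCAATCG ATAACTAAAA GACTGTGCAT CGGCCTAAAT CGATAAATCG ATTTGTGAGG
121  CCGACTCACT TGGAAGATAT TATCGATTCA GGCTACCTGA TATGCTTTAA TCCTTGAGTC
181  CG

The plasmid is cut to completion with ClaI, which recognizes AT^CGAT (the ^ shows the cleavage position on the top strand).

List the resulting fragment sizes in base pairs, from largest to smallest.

72, 35, 35, 32, 8 bp

ClaI sites (ATCGAT) start at positions 32, 67, 99, 107, 142.
ClaI cuts after base 2 of each site, so after positions 33, 68, 100, 108, 143.
Circular molecule, 5 cuts → 5 fragments:
  34–68 → 35 bp
  69–100 → 32 bp
  101–108 → 8 bp
  109–143 → 35 bp
  144–182 then 1–33 → 39 + 33 = 72 bp
Sorted largest to smallest: 72, 35, 35, 32, 8 bp.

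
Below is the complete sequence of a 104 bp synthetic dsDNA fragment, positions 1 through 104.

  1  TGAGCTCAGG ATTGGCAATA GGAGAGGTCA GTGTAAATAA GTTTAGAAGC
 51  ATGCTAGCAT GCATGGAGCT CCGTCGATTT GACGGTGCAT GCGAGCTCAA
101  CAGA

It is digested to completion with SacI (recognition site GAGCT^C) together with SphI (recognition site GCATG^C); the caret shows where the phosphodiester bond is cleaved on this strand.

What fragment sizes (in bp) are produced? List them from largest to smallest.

47, 21, 9, 8, 7, 6, 6 bp

SacI sites (GAGCTC) start at positions 2, 66, 93.
SacI cuts after base 5 of each site (before the last base), so after positions 6, 70, 97.
SphI sites (GCATGC) start at positions 49, 57, 87.
SphI cuts after base 5 of each site (before the last base), so after positions 53, 61, 91.
Combined cut positions: 6, 53, 61, 70, 91, 97.
Linear molecule, 6 cuts → 7 fragments:
  1–6 → 6 bp
  7–53 → 47 bp
  54–61 → 8 bp
  62–70 → 9 bp
  71–91 → 21 bp
  92–97 → 6 bp
  98–104 → 7 bp
Sorted largest to smallest: 47, 21, 9, 8, 7, 6, 6 bp.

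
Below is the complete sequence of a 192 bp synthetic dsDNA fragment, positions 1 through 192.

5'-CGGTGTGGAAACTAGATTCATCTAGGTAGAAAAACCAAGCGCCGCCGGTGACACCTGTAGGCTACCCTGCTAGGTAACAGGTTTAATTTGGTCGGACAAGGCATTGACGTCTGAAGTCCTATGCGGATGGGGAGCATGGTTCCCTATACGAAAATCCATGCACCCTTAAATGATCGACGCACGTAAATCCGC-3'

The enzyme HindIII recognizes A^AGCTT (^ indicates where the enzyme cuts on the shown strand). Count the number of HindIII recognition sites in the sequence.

No occurrence of AAGCTT is present in the sequence.
HindIII does not cut: 0 sites.

0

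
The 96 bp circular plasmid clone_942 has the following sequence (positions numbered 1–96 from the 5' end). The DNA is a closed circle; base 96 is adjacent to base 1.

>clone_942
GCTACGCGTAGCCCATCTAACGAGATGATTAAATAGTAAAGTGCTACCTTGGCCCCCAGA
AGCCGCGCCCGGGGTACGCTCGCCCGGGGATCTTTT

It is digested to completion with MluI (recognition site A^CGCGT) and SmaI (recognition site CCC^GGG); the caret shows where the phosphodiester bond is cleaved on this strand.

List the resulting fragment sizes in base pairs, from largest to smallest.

66, 15, 15 bp

The MluI site (ACGCGT) starts at position 4.
MluI cuts after the first base of each site, so after position 4.
SmaI sites (CCCGGG) start at positions 68, 83.
SmaI cuts after base 3 of each site, so after positions 70, 85.
Combined cut positions: 4, 70, 85.
Circular molecule, 3 cuts → 3 fragments:
  5–70 → 66 bp
  71–85 → 15 bp
  86–96 then 1–4 → 11 + 4 = 15 bp
Sorted largest to smallest: 66, 15, 15 bp.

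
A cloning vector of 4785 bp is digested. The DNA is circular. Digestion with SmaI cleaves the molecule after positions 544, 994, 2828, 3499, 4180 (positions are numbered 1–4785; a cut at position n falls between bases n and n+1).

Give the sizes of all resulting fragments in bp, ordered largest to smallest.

1834, 1149, 681, 671, 450 bp

Circular molecule, 5 cuts → 5 fragments:
  994 − 544 = 450 bp
  2828 − 994 = 1834 bp
  3499 − 2828 = 671 bp
  4180 − 3499 = 681 bp
  wrap: 4785 − 4180 + 544 = 1149 bp
Sorted largest to smallest: 1834, 1149, 681, 671, 450 bp.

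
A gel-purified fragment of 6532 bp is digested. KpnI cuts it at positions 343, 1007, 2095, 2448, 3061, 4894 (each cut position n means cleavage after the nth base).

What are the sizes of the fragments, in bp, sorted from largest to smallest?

Linear molecule, 6 cuts → 7 fragments:
  343 − 0 = 343 bp
  1007 − 343 = 664 bp
  2095 − 1007 = 1088 bp
  2448 − 2095 = 353 bp
  3061 − 2448 = 613 bp
  4894 − 3061 = 1833 bp
  6532 − 4894 = 1638 bp
Sorted largest to smallest: 1833, 1638, 1088, 664, 613, 353, 343 bp.

1833, 1638, 1088, 664, 613, 353, 343 bp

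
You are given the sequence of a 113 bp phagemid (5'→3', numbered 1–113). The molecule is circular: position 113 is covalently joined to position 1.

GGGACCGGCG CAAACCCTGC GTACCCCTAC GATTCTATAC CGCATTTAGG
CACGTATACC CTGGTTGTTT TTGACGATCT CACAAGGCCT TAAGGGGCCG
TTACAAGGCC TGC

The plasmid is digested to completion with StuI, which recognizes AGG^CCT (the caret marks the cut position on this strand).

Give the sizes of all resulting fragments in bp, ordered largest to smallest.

StuI sites (AGGCCT) start at positions 85, 106.
StuI cuts after base 3 of each site, so after positions 87, 108.
Circular molecule, 2 cuts → 2 fragments:
  88–108 → 21 bp
  109–113 then 1–87 → 5 + 87 = 92 bp
Sorted largest to smallest: 92, 21 bp.

92, 21 bp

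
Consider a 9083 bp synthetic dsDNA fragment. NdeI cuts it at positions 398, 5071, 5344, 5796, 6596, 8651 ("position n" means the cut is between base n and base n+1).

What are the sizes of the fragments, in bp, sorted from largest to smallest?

Linear molecule, 6 cuts → 7 fragments:
  398 − 0 = 398 bp
  5071 − 398 = 4673 bp
  5344 − 5071 = 273 bp
  5796 − 5344 = 452 bp
  6596 − 5796 = 800 bp
  8651 − 6596 = 2055 bp
  9083 − 8651 = 432 bp
Sorted largest to smallest: 4673, 2055, 800, 452, 432, 398, 273 bp.

4673, 2055, 800, 452, 432, 398, 273 bp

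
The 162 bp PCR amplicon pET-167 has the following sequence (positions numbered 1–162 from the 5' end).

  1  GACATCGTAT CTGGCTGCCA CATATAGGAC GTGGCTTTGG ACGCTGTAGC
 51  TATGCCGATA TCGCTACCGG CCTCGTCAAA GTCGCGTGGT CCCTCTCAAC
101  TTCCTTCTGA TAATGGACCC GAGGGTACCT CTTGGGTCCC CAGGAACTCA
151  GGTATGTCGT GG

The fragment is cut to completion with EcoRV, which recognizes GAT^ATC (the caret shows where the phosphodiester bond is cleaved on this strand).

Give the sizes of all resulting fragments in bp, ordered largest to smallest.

The EcoRV site (GATATC) starts at position 57.
EcoRV cuts after base 3 of each site, so after position 59.
Linear molecule, 1 cut → 2 fragments:
  1–59 → 59 bp
  60–162 → 103 bp
Sorted largest to smallest: 103, 59 bp.

103, 59 bp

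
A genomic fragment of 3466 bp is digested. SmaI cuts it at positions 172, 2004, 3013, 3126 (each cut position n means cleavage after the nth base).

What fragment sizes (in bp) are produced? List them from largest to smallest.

Linear molecule, 4 cuts → 5 fragments:
  172 − 0 = 172 bp
  2004 − 172 = 1832 bp
  3013 − 2004 = 1009 bp
  3126 − 3013 = 113 bp
  3466 − 3126 = 340 bp
Sorted largest to smallest: 1832, 1009, 340, 172, 113 bp.

1832, 1009, 340, 172, 113 bp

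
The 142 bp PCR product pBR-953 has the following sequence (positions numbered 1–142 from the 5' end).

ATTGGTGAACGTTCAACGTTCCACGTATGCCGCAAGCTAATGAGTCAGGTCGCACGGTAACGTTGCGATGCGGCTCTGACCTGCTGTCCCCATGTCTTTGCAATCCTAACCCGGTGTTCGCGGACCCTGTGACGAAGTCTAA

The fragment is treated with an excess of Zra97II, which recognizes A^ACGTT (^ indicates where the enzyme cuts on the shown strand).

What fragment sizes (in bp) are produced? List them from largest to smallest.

83, 44, 8, 7 bp

Zra97II sites (AACGTT) start at positions 8, 15, 59.
Zra97II cuts after the first base of each site, so after positions 8, 15, 59.
Linear molecule, 3 cuts → 4 fragments:
  1–8 → 8 bp
  9–15 → 7 bp
  16–59 → 44 bp
  60–142 → 83 bp
Sorted largest to smallest: 83, 44, 8, 7 bp.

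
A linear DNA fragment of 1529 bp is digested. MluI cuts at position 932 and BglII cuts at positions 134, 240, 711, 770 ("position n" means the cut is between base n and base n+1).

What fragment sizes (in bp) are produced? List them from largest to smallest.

Combined cut positions (sorted): 134, 240, 711, 770, 932.
Linear molecule, 5 cuts → 6 fragments:
  134 − 0 = 134 bp
  240 − 134 = 106 bp
  711 − 240 = 471 bp
  770 − 711 = 59 bp
  932 − 770 = 162 bp
  1529 − 932 = 597 bp
Sorted largest to smallest: 597, 471, 162, 134, 106, 59 bp.

597, 471, 162, 134, 106, 59 bp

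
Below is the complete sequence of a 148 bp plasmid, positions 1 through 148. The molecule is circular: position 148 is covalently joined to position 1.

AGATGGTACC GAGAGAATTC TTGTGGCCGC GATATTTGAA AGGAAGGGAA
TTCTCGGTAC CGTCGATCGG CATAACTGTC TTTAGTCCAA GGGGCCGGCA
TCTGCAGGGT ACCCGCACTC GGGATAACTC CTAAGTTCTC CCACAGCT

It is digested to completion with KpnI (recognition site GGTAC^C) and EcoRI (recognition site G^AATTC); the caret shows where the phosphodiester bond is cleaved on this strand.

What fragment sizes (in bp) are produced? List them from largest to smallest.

KpnI sites (GGTACC) start at positions 5, 56, 108.
KpnI cuts after base 5 of each site (before the last base), so after positions 9, 60, 112.
EcoRI sites (GAATTC) start at positions 15, 48.
EcoRI cuts after the first base of each site, so after positions 15, 48.
Combined cut positions: 9, 15, 48, 60, 112.
Circular molecule, 5 cuts → 5 fragments:
  10–15 → 6 bp
  16–48 → 33 bp
  49–60 → 12 bp
  61–112 → 52 bp
  113–148 then 1–9 → 36 + 9 = 45 bp
Sorted largest to smallest: 52, 45, 33, 12, 6 bp.

52, 45, 33, 12, 6 bp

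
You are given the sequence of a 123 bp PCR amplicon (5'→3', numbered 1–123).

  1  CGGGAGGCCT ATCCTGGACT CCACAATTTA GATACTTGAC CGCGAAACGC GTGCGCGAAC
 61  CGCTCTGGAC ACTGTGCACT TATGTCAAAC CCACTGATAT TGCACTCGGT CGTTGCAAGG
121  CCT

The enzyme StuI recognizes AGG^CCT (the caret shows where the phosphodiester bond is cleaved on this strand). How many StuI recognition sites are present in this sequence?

2

AGGCCT occurs starting at positions 5, 118.
StuI cuts at 2 sites.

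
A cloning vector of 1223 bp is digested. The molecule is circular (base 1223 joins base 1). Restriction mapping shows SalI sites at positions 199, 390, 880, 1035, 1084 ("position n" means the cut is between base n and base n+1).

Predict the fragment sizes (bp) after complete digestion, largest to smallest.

490, 338, 191, 155, 49 bp

Circular molecule, 5 cuts → 5 fragments:
  390 − 199 = 191 bp
  880 − 390 = 490 bp
  1035 − 880 = 155 bp
  1084 − 1035 = 49 bp
  wrap: 1223 − 1084 + 199 = 338 bp
Sorted largest to smallest: 490, 338, 191, 155, 49 bp.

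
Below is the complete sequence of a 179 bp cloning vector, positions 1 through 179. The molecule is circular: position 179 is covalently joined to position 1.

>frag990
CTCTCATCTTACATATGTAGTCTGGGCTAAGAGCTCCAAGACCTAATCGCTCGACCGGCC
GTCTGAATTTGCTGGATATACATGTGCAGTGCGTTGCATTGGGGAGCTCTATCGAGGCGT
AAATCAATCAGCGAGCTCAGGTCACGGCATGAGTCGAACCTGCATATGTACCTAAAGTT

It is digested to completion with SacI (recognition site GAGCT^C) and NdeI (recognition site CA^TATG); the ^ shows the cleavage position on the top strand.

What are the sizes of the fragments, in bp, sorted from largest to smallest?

SacI sites (GAGCTC) start at positions 31, 104, 133.
SacI cuts after base 5 of each site (before the last base), so after positions 35, 108, 137.
NdeI sites (CATATG) start at positions 12, 163.
NdeI cuts after base 2 of each site, so after positions 13, 164.
Combined cut positions: 13, 35, 108, 137, 164.
Circular molecule, 5 cuts → 5 fragments:
  14–35 → 22 bp
  36–108 → 73 bp
  109–137 → 29 bp
  138–164 → 27 bp
  165–179 then 1–13 → 15 + 13 = 28 bp
Sorted largest to smallest: 73, 29, 28, 27, 22 bp.

73, 29, 28, 27, 22 bp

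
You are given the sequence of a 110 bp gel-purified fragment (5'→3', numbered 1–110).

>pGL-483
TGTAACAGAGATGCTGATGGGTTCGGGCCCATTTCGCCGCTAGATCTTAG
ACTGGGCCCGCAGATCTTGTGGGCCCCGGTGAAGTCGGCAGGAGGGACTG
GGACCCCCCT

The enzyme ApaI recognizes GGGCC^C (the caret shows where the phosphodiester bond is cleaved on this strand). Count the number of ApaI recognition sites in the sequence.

3

GGGCCC occurs starting at positions 25, 54, 71.
ApaI cuts at 3 sites.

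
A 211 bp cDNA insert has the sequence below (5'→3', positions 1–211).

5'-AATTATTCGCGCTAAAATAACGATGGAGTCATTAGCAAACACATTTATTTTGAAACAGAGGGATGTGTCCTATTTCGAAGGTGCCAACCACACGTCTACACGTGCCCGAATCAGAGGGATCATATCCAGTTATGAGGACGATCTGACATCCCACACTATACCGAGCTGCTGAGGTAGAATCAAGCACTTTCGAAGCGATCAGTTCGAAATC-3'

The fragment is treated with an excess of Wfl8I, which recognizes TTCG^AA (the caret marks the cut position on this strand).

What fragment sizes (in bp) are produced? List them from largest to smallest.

115, 77, 14, 5 bp

Wfl8I sites (TTCGAA) start at positions 74, 189, 203.
Wfl8I cuts after base 4 of each site, so after positions 77, 192, 206.
Linear molecule, 3 cuts → 4 fragments:
  1–77 → 77 bp
  78–192 → 115 bp
  193–206 → 14 bp
  207–211 → 5 bp
Sorted largest to smallest: 115, 77, 14, 5 bp.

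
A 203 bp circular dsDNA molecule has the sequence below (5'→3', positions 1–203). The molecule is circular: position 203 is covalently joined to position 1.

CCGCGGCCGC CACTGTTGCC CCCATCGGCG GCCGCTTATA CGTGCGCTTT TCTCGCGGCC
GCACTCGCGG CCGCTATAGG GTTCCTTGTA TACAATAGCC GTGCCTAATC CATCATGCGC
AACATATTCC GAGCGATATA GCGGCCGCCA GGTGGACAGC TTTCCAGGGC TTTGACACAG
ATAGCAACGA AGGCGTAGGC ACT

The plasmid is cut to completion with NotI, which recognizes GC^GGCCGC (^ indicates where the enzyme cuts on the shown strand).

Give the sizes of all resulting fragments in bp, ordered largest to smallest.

74, 65, 27, 25, 12 bp

NotI sites (GCGGCCGC) start at positions 3, 28, 55, 67, 141.
NotI cuts after base 2 of each site, so after positions 4, 29, 56, 68, 142.
Circular molecule, 5 cuts → 5 fragments:
  5–29 → 25 bp
  30–56 → 27 bp
  57–68 → 12 bp
  69–142 → 74 bp
  143–203 then 1–4 → 61 + 4 = 65 bp
Sorted largest to smallest: 74, 65, 27, 25, 12 bp.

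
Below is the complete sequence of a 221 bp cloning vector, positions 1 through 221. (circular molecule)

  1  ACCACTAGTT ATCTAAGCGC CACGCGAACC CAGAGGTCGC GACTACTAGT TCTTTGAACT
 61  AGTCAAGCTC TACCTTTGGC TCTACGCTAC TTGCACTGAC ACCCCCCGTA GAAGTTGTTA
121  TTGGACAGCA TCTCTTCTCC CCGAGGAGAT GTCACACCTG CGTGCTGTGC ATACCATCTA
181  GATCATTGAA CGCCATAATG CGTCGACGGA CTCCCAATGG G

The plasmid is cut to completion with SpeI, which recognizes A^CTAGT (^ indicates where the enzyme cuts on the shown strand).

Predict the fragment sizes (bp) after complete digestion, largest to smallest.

SpeI sites (ACTAGT) start at positions 4, 45, 58.
SpeI cuts after the first base of each site, so after positions 4, 45, 58.
Circular molecule, 3 cuts → 3 fragments:
  5–45 → 41 bp
  46–58 → 13 bp
  59–221 then 1–4 → 163 + 4 = 167 bp
Sorted largest to smallest: 167, 41, 13 bp.

167, 41, 13 bp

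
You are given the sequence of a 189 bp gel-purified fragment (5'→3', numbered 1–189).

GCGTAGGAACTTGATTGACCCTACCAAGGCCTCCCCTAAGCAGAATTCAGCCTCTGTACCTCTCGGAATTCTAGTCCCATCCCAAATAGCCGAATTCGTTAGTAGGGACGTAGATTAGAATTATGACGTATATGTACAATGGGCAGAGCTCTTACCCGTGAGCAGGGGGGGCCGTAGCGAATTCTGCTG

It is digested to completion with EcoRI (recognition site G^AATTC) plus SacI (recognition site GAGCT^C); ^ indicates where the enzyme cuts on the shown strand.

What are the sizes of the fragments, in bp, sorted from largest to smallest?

EcoRI sites (GAATTC) start at positions 43, 66, 92, 179.
EcoRI cuts after the first base of each site, so after positions 43, 66, 92, 179.
The SacI site (GAGCTC) starts at position 146.
SacI cuts after base 5 of each site (before the last base), so after position 150.
Combined cut positions: 43, 66, 92, 150, 179.
Linear molecule, 5 cuts → 6 fragments:
  1–43 → 43 bp
  44–66 → 23 bp
  67–92 → 26 bp
  93–150 → 58 bp
  151–179 → 29 bp
  180–189 → 10 bp
Sorted largest to smallest: 58, 43, 29, 26, 23, 10 bp.

58, 43, 29, 26, 23, 10 bp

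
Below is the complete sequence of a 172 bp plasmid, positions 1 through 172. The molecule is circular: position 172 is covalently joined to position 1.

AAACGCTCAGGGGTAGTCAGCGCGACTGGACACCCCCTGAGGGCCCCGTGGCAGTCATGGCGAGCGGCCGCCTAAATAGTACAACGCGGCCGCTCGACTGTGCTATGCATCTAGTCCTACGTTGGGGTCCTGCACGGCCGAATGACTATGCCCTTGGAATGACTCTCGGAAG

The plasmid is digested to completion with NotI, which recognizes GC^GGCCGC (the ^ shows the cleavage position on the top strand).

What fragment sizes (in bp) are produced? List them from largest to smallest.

NotI sites (GCGGCCGC) start at positions 64, 86.
NotI cuts after base 2 of each site, so after positions 65, 87.
Circular molecule, 2 cuts → 2 fragments:
  66–87 → 22 bp
  88–172 then 1–65 → 85 + 65 = 150 bp
Sorted largest to smallest: 150, 22 bp.

150, 22 bp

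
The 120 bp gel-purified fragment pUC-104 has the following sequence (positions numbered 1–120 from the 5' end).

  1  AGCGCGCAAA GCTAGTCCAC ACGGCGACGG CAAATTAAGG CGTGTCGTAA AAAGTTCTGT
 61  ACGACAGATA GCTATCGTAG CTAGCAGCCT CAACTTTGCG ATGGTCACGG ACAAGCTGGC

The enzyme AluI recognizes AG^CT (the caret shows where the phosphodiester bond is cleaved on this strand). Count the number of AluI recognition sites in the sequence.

4

AGCT occurs starting at positions 10, 70, 79, 114.
AluI cuts at 4 sites.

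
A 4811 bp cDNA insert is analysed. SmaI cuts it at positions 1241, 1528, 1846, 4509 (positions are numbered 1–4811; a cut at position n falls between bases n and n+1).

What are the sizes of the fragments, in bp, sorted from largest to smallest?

2663, 1241, 318, 302, 287 bp

Linear molecule, 4 cuts → 5 fragments:
  1241 − 0 = 1241 bp
  1528 − 1241 = 287 bp
  1846 − 1528 = 318 bp
  4509 − 1846 = 2663 bp
  4811 − 4509 = 302 bp
Sorted largest to smallest: 2663, 1241, 318, 302, 287 bp.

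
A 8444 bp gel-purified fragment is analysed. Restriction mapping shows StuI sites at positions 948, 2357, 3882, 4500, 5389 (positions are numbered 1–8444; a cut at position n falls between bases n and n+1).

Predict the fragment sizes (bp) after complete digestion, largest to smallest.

Linear molecule, 5 cuts → 6 fragments:
  948 − 0 = 948 bp
  2357 − 948 = 1409 bp
  3882 − 2357 = 1525 bp
  4500 − 3882 = 618 bp
  5389 − 4500 = 889 bp
  8444 − 5389 = 3055 bp
Sorted largest to smallest: 3055, 1525, 1409, 948, 889, 618 bp.

3055, 1525, 1409, 948, 889, 618 bp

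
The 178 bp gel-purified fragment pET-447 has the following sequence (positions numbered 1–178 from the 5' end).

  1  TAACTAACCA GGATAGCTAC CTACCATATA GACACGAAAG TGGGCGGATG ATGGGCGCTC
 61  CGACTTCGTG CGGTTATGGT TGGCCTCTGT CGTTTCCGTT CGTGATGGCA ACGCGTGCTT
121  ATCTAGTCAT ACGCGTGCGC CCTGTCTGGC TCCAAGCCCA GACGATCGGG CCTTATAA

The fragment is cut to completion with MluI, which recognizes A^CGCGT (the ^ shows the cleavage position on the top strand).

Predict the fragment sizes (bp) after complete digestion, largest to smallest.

111, 47, 20 bp

MluI sites (ACGCGT) start at positions 111, 131.
MluI cuts after the first base of each site, so after positions 111, 131.
Linear molecule, 2 cuts → 3 fragments:
  1–111 → 111 bp
  112–131 → 20 bp
  132–178 → 47 bp
Sorted largest to smallest: 111, 47, 20 bp.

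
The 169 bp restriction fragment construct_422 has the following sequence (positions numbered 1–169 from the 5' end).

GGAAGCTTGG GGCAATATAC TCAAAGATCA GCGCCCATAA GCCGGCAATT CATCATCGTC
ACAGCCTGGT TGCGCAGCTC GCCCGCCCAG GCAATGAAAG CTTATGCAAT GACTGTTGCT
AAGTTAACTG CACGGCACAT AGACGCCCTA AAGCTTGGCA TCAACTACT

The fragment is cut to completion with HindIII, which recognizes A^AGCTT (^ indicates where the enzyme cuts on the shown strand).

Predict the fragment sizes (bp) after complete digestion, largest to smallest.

95, 53, 18, 3 bp

HindIII sites (AAGCTT) start at positions 3, 98, 151.
HindIII cuts after the first base of each site, so after positions 3, 98, 151.
Linear molecule, 3 cuts → 4 fragments:
  1–3 → 3 bp
  4–98 → 95 bp
  99–151 → 53 bp
  152–169 → 18 bp
Sorted largest to smallest: 95, 53, 18, 3 bp.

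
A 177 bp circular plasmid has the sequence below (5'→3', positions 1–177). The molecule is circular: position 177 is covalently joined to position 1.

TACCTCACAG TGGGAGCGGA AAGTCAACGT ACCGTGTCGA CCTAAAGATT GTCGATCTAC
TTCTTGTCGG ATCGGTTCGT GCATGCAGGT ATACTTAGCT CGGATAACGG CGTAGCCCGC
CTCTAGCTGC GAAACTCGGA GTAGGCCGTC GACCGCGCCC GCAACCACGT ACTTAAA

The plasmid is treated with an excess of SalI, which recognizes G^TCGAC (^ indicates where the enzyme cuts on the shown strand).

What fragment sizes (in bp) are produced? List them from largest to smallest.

SalI sites (GTCGAC) start at positions 36, 148.
SalI cuts after the first base of each site, so after positions 36, 148.
Circular molecule, 2 cuts → 2 fragments:
  37–148 → 112 bp
  149–177 then 1–36 → 29 + 36 = 65 bp
Sorted largest to smallest: 112, 65 bp.

112, 65 bp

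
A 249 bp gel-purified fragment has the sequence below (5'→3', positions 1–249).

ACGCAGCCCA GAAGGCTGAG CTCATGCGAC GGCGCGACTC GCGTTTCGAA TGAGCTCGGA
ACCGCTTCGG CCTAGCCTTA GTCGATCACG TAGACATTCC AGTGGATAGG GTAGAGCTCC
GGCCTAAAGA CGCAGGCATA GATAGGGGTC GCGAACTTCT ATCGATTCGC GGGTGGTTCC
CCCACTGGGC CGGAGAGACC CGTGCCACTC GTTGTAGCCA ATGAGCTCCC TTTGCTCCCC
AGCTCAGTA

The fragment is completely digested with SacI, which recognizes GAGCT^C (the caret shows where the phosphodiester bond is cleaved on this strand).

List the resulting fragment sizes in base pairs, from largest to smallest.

SacI sites (GAGCTC) start at positions 18, 52, 114, 223.
SacI cuts after base 5 of each site (before the last base), so after positions 22, 56, 118, 227.
Linear molecule, 4 cuts → 5 fragments:
  1–22 → 22 bp
  23–56 → 34 bp
  57–118 → 62 bp
  119–227 → 109 bp
  228–249 → 22 bp
Sorted largest to smallest: 109, 62, 34, 22, 22 bp.

109, 62, 34, 22, 22 bp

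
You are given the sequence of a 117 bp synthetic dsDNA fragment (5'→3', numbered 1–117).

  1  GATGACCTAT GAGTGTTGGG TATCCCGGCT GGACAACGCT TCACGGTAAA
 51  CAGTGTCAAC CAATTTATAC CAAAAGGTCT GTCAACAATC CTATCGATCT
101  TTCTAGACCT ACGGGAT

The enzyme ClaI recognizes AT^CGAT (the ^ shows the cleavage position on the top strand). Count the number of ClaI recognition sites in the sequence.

ATCGAT occurs starting at position 93.
ClaI cuts at 1 site.

1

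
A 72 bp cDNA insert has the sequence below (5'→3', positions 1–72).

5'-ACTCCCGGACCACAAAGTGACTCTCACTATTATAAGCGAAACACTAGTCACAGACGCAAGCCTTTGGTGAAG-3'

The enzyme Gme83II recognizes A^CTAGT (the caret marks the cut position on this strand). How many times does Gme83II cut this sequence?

ACTAGT occurs starting at position 43.
Gme83II cuts at 1 site.

1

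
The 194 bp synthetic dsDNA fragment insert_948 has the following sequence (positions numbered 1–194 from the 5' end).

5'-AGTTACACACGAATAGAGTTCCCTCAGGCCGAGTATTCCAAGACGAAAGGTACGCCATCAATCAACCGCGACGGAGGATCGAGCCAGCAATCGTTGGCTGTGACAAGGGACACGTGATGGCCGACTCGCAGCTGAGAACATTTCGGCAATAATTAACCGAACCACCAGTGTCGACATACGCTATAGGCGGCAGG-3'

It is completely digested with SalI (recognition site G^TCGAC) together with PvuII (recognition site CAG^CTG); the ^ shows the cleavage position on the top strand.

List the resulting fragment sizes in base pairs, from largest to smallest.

The SalI site (GTCGAC) starts at position 170.
SalI cuts after the first base of each site, so after position 170.
The PvuII site (CAGCTG) starts at position 129.
PvuII cuts after base 3 of each site, so after position 131.
Combined cut positions: 131, 170.
Linear molecule, 2 cuts → 3 fragments:
  1–131 → 131 bp
  132–170 → 39 bp
  171–194 → 24 bp
Sorted largest to smallest: 131, 39, 24 bp.

131, 39, 24 bp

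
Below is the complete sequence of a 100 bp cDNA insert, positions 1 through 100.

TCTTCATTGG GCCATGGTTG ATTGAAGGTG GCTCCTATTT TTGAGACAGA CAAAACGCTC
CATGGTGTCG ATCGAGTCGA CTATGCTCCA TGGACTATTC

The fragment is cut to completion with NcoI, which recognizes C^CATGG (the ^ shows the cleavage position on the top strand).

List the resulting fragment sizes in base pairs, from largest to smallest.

48, 28, 12, 12 bp

NcoI sites (CCATGG) start at positions 12, 60, 88.
NcoI cuts after the first base of each site, so after positions 12, 60, 88.
Linear molecule, 3 cuts → 4 fragments:
  1–12 → 12 bp
  13–60 → 48 bp
  61–88 → 28 bp
  89–100 → 12 bp
Sorted largest to smallest: 48, 28, 12, 12 bp.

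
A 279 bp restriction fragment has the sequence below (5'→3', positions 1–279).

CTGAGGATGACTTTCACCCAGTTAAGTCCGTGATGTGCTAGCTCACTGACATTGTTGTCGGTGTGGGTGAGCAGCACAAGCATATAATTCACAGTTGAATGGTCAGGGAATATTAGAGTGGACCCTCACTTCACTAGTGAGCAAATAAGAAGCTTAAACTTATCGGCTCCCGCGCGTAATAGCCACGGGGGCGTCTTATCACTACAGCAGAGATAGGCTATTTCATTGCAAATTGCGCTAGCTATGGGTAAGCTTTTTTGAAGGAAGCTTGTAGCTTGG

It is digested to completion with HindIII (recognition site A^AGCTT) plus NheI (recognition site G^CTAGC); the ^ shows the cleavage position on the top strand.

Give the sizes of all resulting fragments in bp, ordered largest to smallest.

HindIII sites (AAGCTT) start at positions 150, 250, 265.
HindIII cuts after the first base of each site, so after positions 150, 250, 265.
NheI sites (GCTAGC) start at positions 37, 237.
NheI cuts after the first base of each site, so after positions 37, 237.
Combined cut positions: 37, 150, 237, 250, 265.
Linear molecule, 5 cuts → 6 fragments:
  1–37 → 37 bp
  38–150 → 113 bp
  151–237 → 87 bp
  238–250 → 13 bp
  251–265 → 15 bp
  266–279 → 14 bp
Sorted largest to smallest: 113, 87, 37, 15, 14, 13 bp.

113, 87, 37, 15, 14, 13 bp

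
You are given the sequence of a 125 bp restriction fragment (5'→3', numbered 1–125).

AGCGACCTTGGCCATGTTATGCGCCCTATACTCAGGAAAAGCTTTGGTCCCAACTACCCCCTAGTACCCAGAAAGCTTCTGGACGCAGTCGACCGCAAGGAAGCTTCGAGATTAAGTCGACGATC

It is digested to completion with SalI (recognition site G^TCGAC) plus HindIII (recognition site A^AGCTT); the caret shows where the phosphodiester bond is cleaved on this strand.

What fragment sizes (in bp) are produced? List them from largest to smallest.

39, 34, 15, 15, 13, 9 bp

SalI sites (GTCGAC) start at positions 88, 116.
SalI cuts after the first base of each site, so after positions 88, 116.
HindIII sites (AAGCTT) start at positions 39, 73, 101.
HindIII cuts after the first base of each site, so after positions 39, 73, 101.
Combined cut positions: 39, 73, 88, 101, 116.
Linear molecule, 5 cuts → 6 fragments:
  1–39 → 39 bp
  40–73 → 34 bp
  74–88 → 15 bp
  89–101 → 13 bp
  102–116 → 15 bp
  117–125 → 9 bp
Sorted largest to smallest: 39, 34, 15, 15, 13, 9 bp.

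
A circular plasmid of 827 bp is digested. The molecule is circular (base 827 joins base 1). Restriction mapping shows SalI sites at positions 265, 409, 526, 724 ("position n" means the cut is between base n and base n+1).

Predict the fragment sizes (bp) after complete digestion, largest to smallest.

Circular molecule, 4 cuts → 4 fragments:
  409 − 265 = 144 bp
  526 − 409 = 117 bp
  724 − 526 = 198 bp
  wrap: 827 − 724 + 265 = 368 bp
Sorted largest to smallest: 368, 198, 144, 117 bp.

368, 198, 144, 117 bp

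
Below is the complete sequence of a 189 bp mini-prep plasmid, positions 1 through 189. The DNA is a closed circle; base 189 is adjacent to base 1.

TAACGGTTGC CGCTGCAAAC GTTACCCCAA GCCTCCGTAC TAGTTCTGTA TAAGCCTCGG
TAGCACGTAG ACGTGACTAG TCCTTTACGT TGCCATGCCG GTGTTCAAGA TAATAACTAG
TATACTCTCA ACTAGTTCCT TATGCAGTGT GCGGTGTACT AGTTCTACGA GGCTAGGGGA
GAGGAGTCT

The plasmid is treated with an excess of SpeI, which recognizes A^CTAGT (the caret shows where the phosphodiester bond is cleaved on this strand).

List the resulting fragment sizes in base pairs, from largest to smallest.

SpeI sites (ACTAGT) start at positions 39, 76, 116, 131, 158.
SpeI cuts after the first base of each site, so after positions 39, 76, 116, 131, 158.
Circular molecule, 5 cuts → 5 fragments:
  40–76 → 37 bp
  77–116 → 40 bp
  117–131 → 15 bp
  132–158 → 27 bp
  159–189 then 1–39 → 31 + 39 = 70 bp
Sorted largest to smallest: 70, 40, 37, 27, 15 bp.

70, 40, 37, 27, 15 bp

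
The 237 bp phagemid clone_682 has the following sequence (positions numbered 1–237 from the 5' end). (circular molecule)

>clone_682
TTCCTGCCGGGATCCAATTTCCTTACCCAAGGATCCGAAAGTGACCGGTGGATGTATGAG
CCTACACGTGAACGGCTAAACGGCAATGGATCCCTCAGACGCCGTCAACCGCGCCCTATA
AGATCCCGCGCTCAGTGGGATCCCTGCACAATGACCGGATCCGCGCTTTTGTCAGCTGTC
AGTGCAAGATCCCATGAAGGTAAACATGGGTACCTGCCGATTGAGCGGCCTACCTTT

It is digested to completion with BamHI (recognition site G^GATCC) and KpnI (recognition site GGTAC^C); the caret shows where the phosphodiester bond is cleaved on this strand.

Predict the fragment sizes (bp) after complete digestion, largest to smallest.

BamHI sites (GGATCC) start at positions 10, 31, 88, 138, 157.
BamHI cuts after the first base of each site, so after positions 10, 31, 88, 138, 157.
The KpnI site (GGTACC) starts at position 209.
KpnI cuts after base 5 of each site (before the last base), so after position 213.
Combined cut positions: 10, 31, 88, 138, 157, 213.
Circular molecule, 6 cuts → 6 fragments:
  11–31 → 21 bp
  32–88 → 57 bp
  89–138 → 50 bp
  139–157 → 19 bp
  158–213 → 56 bp
  214–237 then 1–10 → 24 + 10 = 34 bp
Sorted largest to smallest: 57, 56, 50, 34, 21, 19 bp.

57, 56, 50, 34, 21, 19 bp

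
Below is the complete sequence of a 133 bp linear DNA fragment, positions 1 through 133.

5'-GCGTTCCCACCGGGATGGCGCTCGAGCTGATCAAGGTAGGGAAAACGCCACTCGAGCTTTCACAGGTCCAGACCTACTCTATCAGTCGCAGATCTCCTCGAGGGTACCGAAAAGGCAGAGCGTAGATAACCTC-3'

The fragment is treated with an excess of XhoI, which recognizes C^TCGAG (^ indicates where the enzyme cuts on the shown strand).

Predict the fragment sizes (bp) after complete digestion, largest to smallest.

46, 36, 30, 21 bp

XhoI sites (CTCGAG) start at positions 21, 51, 97.
XhoI cuts after the first base of each site, so after positions 21, 51, 97.
Linear molecule, 3 cuts → 4 fragments:
  1–21 → 21 bp
  22–51 → 30 bp
  52–97 → 46 bp
  98–133 → 36 bp
Sorted largest to smallest: 46, 36, 30, 21 bp.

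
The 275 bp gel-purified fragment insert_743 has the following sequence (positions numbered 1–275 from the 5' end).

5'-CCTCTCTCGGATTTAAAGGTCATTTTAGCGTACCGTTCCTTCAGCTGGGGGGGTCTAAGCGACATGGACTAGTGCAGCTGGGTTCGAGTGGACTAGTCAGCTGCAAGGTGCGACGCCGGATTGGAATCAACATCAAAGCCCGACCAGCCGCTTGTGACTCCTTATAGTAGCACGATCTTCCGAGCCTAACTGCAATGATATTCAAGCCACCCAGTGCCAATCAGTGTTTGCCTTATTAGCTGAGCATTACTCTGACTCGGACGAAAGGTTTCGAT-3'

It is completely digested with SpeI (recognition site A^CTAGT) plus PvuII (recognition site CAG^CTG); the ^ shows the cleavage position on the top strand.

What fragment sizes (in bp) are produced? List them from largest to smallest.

SpeI sites (ACTAGT) start at positions 68, 92.
SpeI cuts after the first base of each site, so after positions 68, 92.
PvuII sites (CAGCTG) start at positions 42, 75, 98.
PvuII cuts after base 3 of each site, so after positions 44, 77, 100.
Combined cut positions: 44, 68, 77, 92, 100.
Linear molecule, 5 cuts → 6 fragments:
  1–44 → 44 bp
  45–68 → 24 bp
  69–77 → 9 bp
  78–92 → 15 bp
  93–100 → 8 bp
  101–275 → 175 bp
Sorted largest to smallest: 175, 44, 24, 15, 9, 8 bp.

175, 44, 24, 15, 9, 8 bp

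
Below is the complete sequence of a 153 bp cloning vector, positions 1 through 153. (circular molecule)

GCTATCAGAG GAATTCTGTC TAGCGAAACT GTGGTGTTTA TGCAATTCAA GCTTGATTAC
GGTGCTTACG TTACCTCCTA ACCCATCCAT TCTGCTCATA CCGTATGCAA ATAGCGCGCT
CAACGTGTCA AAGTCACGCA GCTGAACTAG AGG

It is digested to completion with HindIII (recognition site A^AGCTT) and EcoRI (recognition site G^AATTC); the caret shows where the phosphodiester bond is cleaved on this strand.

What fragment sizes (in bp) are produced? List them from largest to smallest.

115, 38 bp

The HindIII site (AAGCTT) starts at position 49.
HindIII cuts after the first base of each site, so after position 49.
The EcoRI site (GAATTC) starts at position 11.
EcoRI cuts after the first base of each site, so after position 11.
Combined cut positions: 11, 49.
Circular molecule, 2 cuts → 2 fragments:
  12–49 → 38 bp
  50–153 then 1–11 → 104 + 11 = 115 bp
Sorted largest to smallest: 115, 38 bp.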